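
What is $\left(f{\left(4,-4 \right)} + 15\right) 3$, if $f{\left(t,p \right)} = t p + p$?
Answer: $-15$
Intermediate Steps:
$f{\left(t,p \right)} = p + p t$ ($f{\left(t,p \right)} = p t + p = p + p t$)
$\left(f{\left(4,-4 \right)} + 15\right) 3 = \left(- 4 \left(1 + 4\right) + 15\right) 3 = \left(\left(-4\right) 5 + 15\right) 3 = \left(-20 + 15\right) 3 = \left(-5\right) 3 = -15$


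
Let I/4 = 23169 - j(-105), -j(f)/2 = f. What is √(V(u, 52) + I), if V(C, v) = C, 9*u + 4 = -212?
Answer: 2*√22953 ≈ 303.00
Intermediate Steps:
u = -24 (u = -4/9 + (⅑)*(-212) = -4/9 - 212/9 = -24)
j(f) = -2*f
I = 91836 (I = 4*(23169 - (-2)*(-105)) = 4*(23169 - 1*210) = 4*(23169 - 210) = 4*22959 = 91836)
√(V(u, 52) + I) = √(-24 + 91836) = √91812 = 2*√22953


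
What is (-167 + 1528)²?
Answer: 1852321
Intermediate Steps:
(-167 + 1528)² = 1361² = 1852321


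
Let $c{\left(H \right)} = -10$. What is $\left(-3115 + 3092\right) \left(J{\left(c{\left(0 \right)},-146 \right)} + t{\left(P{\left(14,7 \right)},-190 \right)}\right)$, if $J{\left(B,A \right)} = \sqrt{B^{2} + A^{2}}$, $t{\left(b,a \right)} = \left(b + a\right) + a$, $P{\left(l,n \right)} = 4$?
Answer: $8648 - 46 \sqrt{5354} \approx 5282.1$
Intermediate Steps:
$t{\left(b,a \right)} = b + 2 a$ ($t{\left(b,a \right)} = \left(a + b\right) + a = b + 2 a$)
$J{\left(B,A \right)} = \sqrt{A^{2} + B^{2}}$
$\left(-3115 + 3092\right) \left(J{\left(c{\left(0 \right)},-146 \right)} + t{\left(P{\left(14,7 \right)},-190 \right)}\right) = \left(-3115 + 3092\right) \left(\sqrt{\left(-146\right)^{2} + \left(-10\right)^{2}} + \left(4 + 2 \left(-190\right)\right)\right) = - 23 \left(\sqrt{21316 + 100} + \left(4 - 380\right)\right) = - 23 \left(\sqrt{21416} - 376\right) = - 23 \left(2 \sqrt{5354} - 376\right) = - 23 \left(-376 + 2 \sqrt{5354}\right) = 8648 - 46 \sqrt{5354}$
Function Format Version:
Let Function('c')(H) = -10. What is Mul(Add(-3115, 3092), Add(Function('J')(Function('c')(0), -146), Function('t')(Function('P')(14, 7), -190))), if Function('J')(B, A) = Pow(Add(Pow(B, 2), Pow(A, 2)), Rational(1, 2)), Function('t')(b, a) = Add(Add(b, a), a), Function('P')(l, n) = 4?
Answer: Add(8648, Mul(-46, Pow(5354, Rational(1, 2)))) ≈ 5282.1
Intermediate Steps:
Function('t')(b, a) = Add(b, Mul(2, a)) (Function('t')(b, a) = Add(Add(a, b), a) = Add(b, Mul(2, a)))
Function('J')(B, A) = Pow(Add(Pow(A, 2), Pow(B, 2)), Rational(1, 2))
Mul(Add(-3115, 3092), Add(Function('J')(Function('c')(0), -146), Function('t')(Function('P')(14, 7), -190))) = Mul(Add(-3115, 3092), Add(Pow(Add(Pow(-146, 2), Pow(-10, 2)), Rational(1, 2)), Add(4, Mul(2, -190)))) = Mul(-23, Add(Pow(Add(21316, 100), Rational(1, 2)), Add(4, -380))) = Mul(-23, Add(Pow(21416, Rational(1, 2)), -376)) = Mul(-23, Add(Mul(2, Pow(5354, Rational(1, 2))), -376)) = Mul(-23, Add(-376, Mul(2, Pow(5354, Rational(1, 2))))) = Add(8648, Mul(-46, Pow(5354, Rational(1, 2))))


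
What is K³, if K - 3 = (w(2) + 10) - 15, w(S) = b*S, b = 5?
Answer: 512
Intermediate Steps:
w(S) = 5*S
K = 8 (K = 3 + ((5*2 + 10) - 15) = 3 + ((10 + 10) - 15) = 3 + (20 - 15) = 3 + 5 = 8)
K³ = 8³ = 512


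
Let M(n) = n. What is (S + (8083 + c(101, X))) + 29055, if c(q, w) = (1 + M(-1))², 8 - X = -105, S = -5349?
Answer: 31789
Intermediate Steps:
X = 113 (X = 8 - 1*(-105) = 8 + 105 = 113)
c(q, w) = 0 (c(q, w) = (1 - 1)² = 0² = 0)
(S + (8083 + c(101, X))) + 29055 = (-5349 + (8083 + 0)) + 29055 = (-5349 + 8083) + 29055 = 2734 + 29055 = 31789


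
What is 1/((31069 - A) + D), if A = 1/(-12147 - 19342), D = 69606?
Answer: 31489/3170155076 ≈ 9.9329e-6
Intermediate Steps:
A = -1/31489 (A = 1/(-31489) = -1/31489 ≈ -3.1757e-5)
1/((31069 - A) + D) = 1/((31069 - 1*(-1/31489)) + 69606) = 1/((31069 + 1/31489) + 69606) = 1/(978331742/31489 + 69606) = 1/(3170155076/31489) = 31489/3170155076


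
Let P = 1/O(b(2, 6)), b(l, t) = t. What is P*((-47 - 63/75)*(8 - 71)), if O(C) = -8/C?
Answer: -56511/25 ≈ -2260.4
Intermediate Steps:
P = -3/4 (P = 1/(-8/6) = 1/(-8*1/6) = 1/(-4/3) = -3/4 ≈ -0.75000)
P*((-47 - 63/75)*(8 - 71)) = -3*(-47 - 63/75)*(8 - 71)/4 = -3*(-47 - 63*1/75)*(-63)/4 = -3*(-47 - 21/25)*(-63)/4 = -(-897)*(-63)/25 = -3/4*75348/25 = -56511/25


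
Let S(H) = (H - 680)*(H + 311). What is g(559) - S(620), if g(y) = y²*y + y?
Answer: 174733298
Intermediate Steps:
g(y) = y + y³ (g(y) = y³ + y = y + y³)
S(H) = (-680 + H)*(311 + H)
g(559) - S(620) = (559 + 559³) - (-211480 + 620² - 369*620) = (559 + 174676879) - (-211480 + 384400 - 228780) = 174677438 - 1*(-55860) = 174677438 + 55860 = 174733298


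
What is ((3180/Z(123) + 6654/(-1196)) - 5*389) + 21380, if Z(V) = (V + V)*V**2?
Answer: 7207016011007/370932822 ≈ 19429.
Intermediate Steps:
Z(V) = 2*V**3 (Z(V) = (2*V)*V**2 = 2*V**3)
((3180/Z(123) + 6654/(-1196)) - 5*389) + 21380 = ((3180/((2*123**3)) + 6654/(-1196)) - 5*389) + 21380 = ((3180/((2*1860867)) + 6654*(-1/1196)) - 1945) + 21380 = ((3180/3721734 - 3327/598) - 1945) + 21380 = ((3180*(1/3721734) - 3327/598) - 1945) + 21380 = ((530/620289 - 3327/598) - 1945) + 21380 = (-2063384563/370932822 - 1945) + 21380 = -723527723353/370932822 + 21380 = 7207016011007/370932822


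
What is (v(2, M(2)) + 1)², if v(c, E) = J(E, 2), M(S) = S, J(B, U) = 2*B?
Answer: 25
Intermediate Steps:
v(c, E) = 2*E
(v(2, M(2)) + 1)² = (2*2 + 1)² = (4 + 1)² = 5² = 25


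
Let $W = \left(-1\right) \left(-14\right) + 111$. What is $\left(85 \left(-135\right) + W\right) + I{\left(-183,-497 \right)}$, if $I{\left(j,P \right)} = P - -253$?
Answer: $-11594$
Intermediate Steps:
$W = 125$ ($W = 14 + 111 = 125$)
$I{\left(j,P \right)} = 253 + P$ ($I{\left(j,P \right)} = P + 253 = 253 + P$)
$\left(85 \left(-135\right) + W\right) + I{\left(-183,-497 \right)} = \left(85 \left(-135\right) + 125\right) + \left(253 - 497\right) = \left(-11475 + 125\right) - 244 = -11350 - 244 = -11594$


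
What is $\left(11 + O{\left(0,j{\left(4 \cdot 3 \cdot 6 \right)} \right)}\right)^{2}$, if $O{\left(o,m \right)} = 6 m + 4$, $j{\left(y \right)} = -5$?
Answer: $225$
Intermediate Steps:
$O{\left(o,m \right)} = 4 + 6 m$
$\left(11 + O{\left(0,j{\left(4 \cdot 3 \cdot 6 \right)} \right)}\right)^{2} = \left(11 + \left(4 + 6 \left(-5\right)\right)\right)^{2} = \left(11 + \left(4 - 30\right)\right)^{2} = \left(11 - 26\right)^{2} = \left(-15\right)^{2} = 225$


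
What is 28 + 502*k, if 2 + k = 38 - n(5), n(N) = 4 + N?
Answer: 13582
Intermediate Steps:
k = 27 (k = -2 + (38 - (4 + 5)) = -2 + (38 - 1*9) = -2 + (38 - 9) = -2 + 29 = 27)
28 + 502*k = 28 + 502*27 = 28 + 13554 = 13582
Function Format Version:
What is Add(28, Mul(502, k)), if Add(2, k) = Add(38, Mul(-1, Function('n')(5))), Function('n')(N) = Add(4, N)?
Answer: 13582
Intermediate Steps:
k = 27 (k = Add(-2, Add(38, Mul(-1, Add(4, 5)))) = Add(-2, Add(38, Mul(-1, 9))) = Add(-2, Add(38, -9)) = Add(-2, 29) = 27)
Add(28, Mul(502, k)) = Add(28, Mul(502, 27)) = Add(28, 13554) = 13582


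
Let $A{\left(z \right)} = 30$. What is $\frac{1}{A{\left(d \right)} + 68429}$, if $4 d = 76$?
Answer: $\frac{1}{68459} \approx 1.4607 \cdot 10^{-5}$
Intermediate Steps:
$d = 19$ ($d = \frac{1}{4} \cdot 76 = 19$)
$\frac{1}{A{\left(d \right)} + 68429} = \frac{1}{30 + 68429} = \frac{1}{68459}$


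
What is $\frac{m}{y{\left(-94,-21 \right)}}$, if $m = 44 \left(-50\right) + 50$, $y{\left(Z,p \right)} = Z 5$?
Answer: $\frac{215}{47} \approx 4.5745$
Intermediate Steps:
$y{\left(Z,p \right)} = 5 Z$
$m = -2150$ ($m = -2200 + 50 = -2150$)
$\frac{m}{y{\left(-94,-21 \right)}} = - \frac{2150}{5 \left(-94\right)} = - \frac{2150}{-470} = \left(-2150\right) \left(- \frac{1}{470}\right) = \frac{215}{47}$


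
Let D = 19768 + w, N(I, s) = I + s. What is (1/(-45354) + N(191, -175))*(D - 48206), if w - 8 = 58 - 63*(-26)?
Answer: -9699937321/22677 ≈ -4.2774e+5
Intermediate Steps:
w = 1704 (w = 8 + (58 - 63*(-26)) = 8 + (58 + 1638) = 8 + 1696 = 1704)
D = 21472 (D = 19768 + 1704 = 21472)
(1/(-45354) + N(191, -175))*(D - 48206) = (1/(-45354) + (191 - 175))*(21472 - 48206) = (-1/45354 + 16)*(-26734) = (725663/45354)*(-26734) = -9699937321/22677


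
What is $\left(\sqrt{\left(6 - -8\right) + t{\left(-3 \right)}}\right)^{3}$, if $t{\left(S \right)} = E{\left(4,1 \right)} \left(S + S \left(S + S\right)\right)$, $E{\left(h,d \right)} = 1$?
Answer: $29 \sqrt{29} \approx 156.17$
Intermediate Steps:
$t{\left(S \right)} = S + 2 S^{2}$ ($t{\left(S \right)} = 1 \left(S + S \left(S + S\right)\right) = 1 \left(S + S 2 S\right) = 1 \left(S + 2 S^{2}\right) = S + 2 S^{2}$)
$\left(\sqrt{\left(6 - -8\right) + t{\left(-3 \right)}}\right)^{3} = \left(\sqrt{\left(6 - -8\right) - 3 \left(1 + 2 \left(-3\right)\right)}\right)^{3} = \left(\sqrt{\left(6 + 8\right) - 3 \left(1 - 6\right)}\right)^{3} = \left(\sqrt{14 - -15}\right)^{3} = \left(\sqrt{14 + 15}\right)^{3} = \left(\sqrt{29}\right)^{3} = 29 \sqrt{29}$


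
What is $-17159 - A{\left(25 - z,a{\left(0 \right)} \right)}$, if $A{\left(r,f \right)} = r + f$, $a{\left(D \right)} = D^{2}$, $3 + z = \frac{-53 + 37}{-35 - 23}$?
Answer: $- \frac{498415}{29} \approx -17187.0$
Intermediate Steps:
$z = - \frac{79}{29}$ ($z = -3 + \frac{-53 + 37}{-35 - 23} = -3 - \frac{16}{-58} = -3 - - \frac{8}{29} = -3 + \frac{8}{29} = - \frac{79}{29} \approx -2.7241$)
$A{\left(r,f \right)} = f + r$
$-17159 - A{\left(25 - z,a{\left(0 \right)} \right)} = -17159 - \left(0^{2} + \left(25 - - \frac{79}{29}\right)\right) = -17159 - \left(0 + \left(25 + \frac{79}{29}\right)\right) = -17159 - \left(0 + \frac{804}{29}\right) = -17159 - \frac{804}{29} = - \frac{498415}{29}$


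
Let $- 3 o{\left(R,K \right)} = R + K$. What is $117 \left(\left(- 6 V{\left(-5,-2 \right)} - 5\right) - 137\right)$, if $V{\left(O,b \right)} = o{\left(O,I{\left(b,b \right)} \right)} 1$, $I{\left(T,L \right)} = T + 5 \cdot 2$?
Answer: $-15912$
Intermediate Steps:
$I{\left(T,L \right)} = 10 + T$ ($I{\left(T,L \right)} = T + 10 = 10 + T$)
$o{\left(R,K \right)} = - \frac{K}{3} - \frac{R}{3}$ ($o{\left(R,K \right)} = - \frac{R + K}{3} = - \frac{K + R}{3} = - \frac{K}{3} - \frac{R}{3}$)
$V{\left(O,b \right)} = - \frac{10}{3} - \frac{O}{3} - \frac{b}{3}$ ($V{\left(O,b \right)} = \left(- \frac{10 + b}{3} - \frac{O}{3}\right) 1 = \left(\left(- \frac{10}{3} - \frac{b}{3}\right) - \frac{O}{3}\right) 1 = \left(- \frac{10}{3} - \frac{O}{3} - \frac{b}{3}\right) 1 = - \frac{10}{3} - \frac{O}{3} - \frac{b}{3}$)
$117 \left(\left(- 6 V{\left(-5,-2 \right)} - 5\right) - 137\right) = 117 \left(\left(- 6 \left(- \frac{10}{3} - - \frac{5}{3} - - \frac{2}{3}\right) - 5\right) - 137\right) = 117 \left(\left(- 6 \left(- \frac{10}{3} + \frac{5}{3} + \frac{2}{3}\right) - 5\right) - 137\right) = 117 \left(\left(\left(-6\right) \left(-1\right) - 5\right) - 137\right) = 117 \left(\left(6 - 5\right) - 137\right) = 117 \left(1 - 137\right) = 117 \left(-136\right) = -15912$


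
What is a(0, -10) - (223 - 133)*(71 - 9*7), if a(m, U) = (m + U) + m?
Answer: -730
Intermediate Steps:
a(m, U) = U + 2*m (a(m, U) = (U + m) + m = U + 2*m)
a(0, -10) - (223 - 133)*(71 - 9*7) = (-10 + 2*0) - (223 - 133)*(71 - 9*7) = (-10 + 0) - 90*(71 - 63) = -10 - 90*8 = -10 - 1*720 = -10 - 720 = -730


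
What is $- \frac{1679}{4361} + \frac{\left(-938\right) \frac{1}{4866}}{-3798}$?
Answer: $- \frac{15512811277}{40297968774} \approx -0.38495$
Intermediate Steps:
$- \frac{1679}{4361} + \frac{\left(-938\right) \frac{1}{4866}}{-3798} = \left(-1679\right) \frac{1}{4361} + \left(-938\right) \frac{1}{4866} \left(- \frac{1}{3798}\right) = - \frac{1679}{4361} - - \frac{469}{9240534} = - \frac{1679}{4361} + \frac{469}{9240534} = - \frac{15512811277}{40297968774}$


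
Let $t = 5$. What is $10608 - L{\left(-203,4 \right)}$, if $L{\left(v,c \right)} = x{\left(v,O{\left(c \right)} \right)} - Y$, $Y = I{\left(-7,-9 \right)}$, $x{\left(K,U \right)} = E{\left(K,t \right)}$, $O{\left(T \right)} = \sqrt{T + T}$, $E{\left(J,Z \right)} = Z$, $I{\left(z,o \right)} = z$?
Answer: $10596$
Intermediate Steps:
$O{\left(T \right)} = \sqrt{2} \sqrt{T}$ ($O{\left(T \right)} = \sqrt{2 T} = \sqrt{2} \sqrt{T}$)
$x{\left(K,U \right)} = 5$
$Y = -7$
$L{\left(v,c \right)} = 12$ ($L{\left(v,c \right)} = 5 - -7 = 5 + 7 = 12$)
$10608 - L{\left(-203,4 \right)} = 10608 - 12 = 10596$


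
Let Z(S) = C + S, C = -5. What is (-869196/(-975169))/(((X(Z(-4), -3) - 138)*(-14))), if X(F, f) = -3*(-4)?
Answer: 72433/143349843 ≈ 0.00050529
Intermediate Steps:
Z(S) = -5 + S
X(F, f) = 12
(-869196/(-975169))/(((X(Z(-4), -3) - 138)*(-14))) = (-869196/(-975169))/(((12 - 138)*(-14))) = (-869196*(-1/975169))/((-126*(-14))) = (869196/975169)/1764 = (869196/975169)*(1/1764) = 72433/143349843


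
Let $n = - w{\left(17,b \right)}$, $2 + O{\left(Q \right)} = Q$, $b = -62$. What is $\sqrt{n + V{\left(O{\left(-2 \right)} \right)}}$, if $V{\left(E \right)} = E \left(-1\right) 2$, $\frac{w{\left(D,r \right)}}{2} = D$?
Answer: $i \sqrt{26} \approx 5.099 i$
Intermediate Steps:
$w{\left(D,r \right)} = 2 D$
$O{\left(Q \right)} = -2 + Q$
$n = -34$ ($n = - 2 \cdot 17 = \left(-1\right) 34 = -34$)
$V{\left(E \right)} = - 2 E$ ($V{\left(E \right)} = - E 2 = - 2 E$)
$\sqrt{n + V{\left(O{\left(-2 \right)} \right)}} = \sqrt{-34 - 2 \left(-2 - 2\right)} = \sqrt{-34 - -8} = \sqrt{-34 + 8} = \sqrt{-26} = i \sqrt{26}$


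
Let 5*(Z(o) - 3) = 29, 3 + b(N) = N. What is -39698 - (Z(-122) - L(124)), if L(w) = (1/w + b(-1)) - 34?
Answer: -24641771/620 ≈ -39745.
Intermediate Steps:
b(N) = -3 + N
Z(o) = 44/5 (Z(o) = 3 + (⅕)*29 = 3 + 29/5 = 44/5)
L(w) = -38 + 1/w (L(w) = (1/w + (-3 - 1)) - 34 = (1/w - 4) - 34 = (-4 + 1/w) - 34 = -38 + 1/w)
-39698 - (Z(-122) - L(124)) = -39698 - (44/5 - (-38 + 1/124)) = -39698 - (44/5 - 1*(-4711/124)) = -39698 - (44/5 + 4711/124) = -39698 - 1*29011/620 = -39698 - 29011/620 = -24641771/620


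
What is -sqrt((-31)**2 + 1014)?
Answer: -5*sqrt(79) ≈ -44.441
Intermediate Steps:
-sqrt((-31)**2 + 1014) = -sqrt(961 + 1014) = -sqrt(1975) = -5*sqrt(79)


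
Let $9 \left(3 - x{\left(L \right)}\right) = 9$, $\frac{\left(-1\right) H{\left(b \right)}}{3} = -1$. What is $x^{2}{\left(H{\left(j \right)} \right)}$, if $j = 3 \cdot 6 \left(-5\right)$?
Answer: $4$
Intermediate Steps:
$j = -90$ ($j = 18 \left(-5\right) = -90$)
$H{\left(b \right)} = 3$ ($H{\left(b \right)} = \left(-3\right) \left(-1\right) = 3$)
$x{\left(L \right)} = 2$ ($x{\left(L \right)} = 3 - 1 = 2$)
$x^{2}{\left(H{\left(j \right)} \right)} = 2^{2} = 4$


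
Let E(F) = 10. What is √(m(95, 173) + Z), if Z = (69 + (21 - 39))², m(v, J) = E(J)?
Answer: √2611 ≈ 51.098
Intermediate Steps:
m(v, J) = 10
Z = 2601 (Z = (69 - 18)² = 51² = 2601)
√(m(95, 173) + Z) = √(10 + 2601) = √2611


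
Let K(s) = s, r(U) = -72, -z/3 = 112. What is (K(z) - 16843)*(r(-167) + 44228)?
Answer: -758555924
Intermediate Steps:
z = -336 (z = -3*112 = -336)
(K(z) - 16843)*(r(-167) + 44228) = (-336 - 16843)*(-72 + 44228) = -17179*44156 = -758555924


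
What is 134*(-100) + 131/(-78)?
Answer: -1045331/78 ≈ -13402.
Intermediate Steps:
134*(-100) + 131/(-78) = -13400 + 131*(-1/78) = -13400 - 131/78 = -1045331/78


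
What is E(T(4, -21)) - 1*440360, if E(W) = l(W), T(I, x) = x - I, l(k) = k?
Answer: -440385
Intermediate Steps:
E(W) = W
E(T(4, -21)) - 1*440360 = (-21 - 1*4) - 1*440360 = (-21 - 4) - 440360 = -25 - 440360 = -440385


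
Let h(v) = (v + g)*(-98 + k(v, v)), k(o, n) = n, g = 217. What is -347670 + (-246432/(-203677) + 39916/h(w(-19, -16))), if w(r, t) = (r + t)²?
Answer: -3384682410383060/9735365227 ≈ -3.4767e+5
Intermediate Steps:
h(v) = (-98 + v)*(217 + v) (h(v) = (v + 217)*(-98 + v) = (217 + v)*(-98 + v) = (-98 + v)*(217 + v))
-347670 + (-246432/(-203677) + 39916/h(w(-19, -16))) = -347670 + (-246432/(-203677) + 39916/(-21266 + ((-19 - 16)²)² + 119*(-19 - 16)²)) = -347670 + (-246432*(-1/203677) + 39916/(-21266 + ((-35)²)² + 119*(-35)²)) = -347670 + (14496/11981 + 39916/(-21266 + 1225² + 119*1225)) = -347670 + (14496/11981 + 39916/(-21266 + 1500625 + 145775)) = -347670 + (14496/11981 + 39916/1625134) = -347670 + (14496/11981 + 39916*(1/1625134)) = -347670 + (14496/11981 + 19958/812567) = -347670 + 12018088030/9735365227 = -3384682410383060/9735365227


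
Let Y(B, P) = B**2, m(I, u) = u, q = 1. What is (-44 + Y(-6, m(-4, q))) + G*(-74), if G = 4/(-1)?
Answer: 288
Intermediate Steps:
G = -4 (G = 4*(-1) = -4)
(-44 + Y(-6, m(-4, q))) + G*(-74) = (-44 + (-6)**2) - 4*(-74) = (-44 + 36) + 296 = -8 + 296 = 288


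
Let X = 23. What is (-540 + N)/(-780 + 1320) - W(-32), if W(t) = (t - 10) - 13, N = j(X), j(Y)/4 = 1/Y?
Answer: 167671/3105 ≈ 54.000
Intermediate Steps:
j(Y) = 4/Y
N = 4/23 ≈ 0.17391
W(t) = -23 + t (W(t) = (-10 + t) - 13 = -23 + t)
(-540 + N)/(-780 + 1320) - W(-32) = (-540 + 4/23)/(-780 + 1320) - (-23 - 32) = -12416/23/540 - 1*(-55) = -12416/23*1/540 + 55 = -3104/3105 + 55 = 167671/3105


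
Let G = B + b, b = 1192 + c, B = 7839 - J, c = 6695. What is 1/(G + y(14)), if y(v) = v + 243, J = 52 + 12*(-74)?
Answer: 1/16819 ≈ 5.9457e-5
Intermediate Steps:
J = -836 (J = 52 - 888 = -836)
B = 8675 (B = 7839 - 1*(-836) = 7839 + 836 = 8675)
y(v) = 243 + v
b = 7887 (b = 1192 + 6695 = 7887)
G = 16562 (G = 8675 + 7887 = 16562)
1/(G + y(14)) = 1/(16562 + (243 + 14)) = 1/(16562 + 257) = 1/16819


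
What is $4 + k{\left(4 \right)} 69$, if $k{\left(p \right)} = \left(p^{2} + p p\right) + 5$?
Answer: $2557$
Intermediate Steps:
$k{\left(p \right)} = 5 + 2 p^{2}$ ($k{\left(p \right)} = \left(p^{2} + p^{2}\right) + 5 = 2 p^{2} + 5 = 5 + 2 p^{2}$)
$4 + k{\left(4 \right)} 69 = 4 + \left(5 + 2 \cdot 4^{2}\right) 69 = 4 + \left(5 + 2 \cdot 16\right) 69 = 4 + \left(5 + 32\right) 69 = 4 + 37 \cdot 69 = 4 + 2553 = 2557$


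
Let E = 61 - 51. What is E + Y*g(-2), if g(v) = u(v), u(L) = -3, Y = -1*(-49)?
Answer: -137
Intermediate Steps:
Y = 49
E = 10
g(v) = -3
E + Y*g(-2) = 10 + 49*(-3) = 10 - 147 = -137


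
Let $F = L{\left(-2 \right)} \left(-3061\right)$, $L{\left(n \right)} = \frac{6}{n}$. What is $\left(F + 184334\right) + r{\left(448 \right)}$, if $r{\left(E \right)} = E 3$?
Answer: $194861$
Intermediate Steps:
$F = 9183$ ($F = \frac{6}{-2} \left(-3061\right) = 6 \left(- \frac{1}{2}\right) \left(-3061\right) = \left(-3\right) \left(-3061\right) = 9183$)
$r{\left(E \right)} = 3 E$
$\left(F + 184334\right) + r{\left(448 \right)} = \left(9183 + 184334\right) + 3 \cdot 448 = 193517 + 1344 = 194861$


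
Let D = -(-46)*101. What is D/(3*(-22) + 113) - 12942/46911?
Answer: 72446744/734939 ≈ 98.575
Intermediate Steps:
D = 4646 (D = -1*(-4646) = 4646)
D/(3*(-22) + 113) - 12942/46911 = 4646/(3*(-22) + 113) - 12942/46911 = 4646/(-66 + 113) - 12942*1/46911 = 4646/47 - 4314/15637 = 72446744/734939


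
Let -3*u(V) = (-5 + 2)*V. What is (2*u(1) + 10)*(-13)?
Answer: -156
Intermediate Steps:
u(V) = V (u(V) = -(-5 + 2)*V/3 = -(-1)*V = V)
(2*u(1) + 10)*(-13) = (2*1 + 10)*(-13) = (2 + 10)*(-13) = 12*(-13) = -156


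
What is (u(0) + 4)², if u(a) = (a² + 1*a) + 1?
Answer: 25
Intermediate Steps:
u(a) = 1 + a + a² (u(a) = (a² + a) + 1 = (a + a²) + 1 = 1 + a + a²)
(u(0) + 4)² = ((1 + 0 + 0²) + 4)² = ((1 + 0 + 0) + 4)² = (1 + 4)² = 5² = 25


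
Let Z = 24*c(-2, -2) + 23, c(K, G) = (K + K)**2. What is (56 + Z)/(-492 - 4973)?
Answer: -463/5465 ≈ -0.084721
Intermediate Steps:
c(K, G) = 4*K**2 (c(K, G) = (2*K)**2 = 4*K**2)
Z = 407 (Z = 24*(4*(-2)**2) + 23 = 24*(4*4) + 23 = 24*16 + 23 = 384 + 23 = 407)
(56 + Z)/(-492 - 4973) = (56 + 407)/(-492 - 4973) = 463/(-5465) = 463*(-1/5465) = -463/5465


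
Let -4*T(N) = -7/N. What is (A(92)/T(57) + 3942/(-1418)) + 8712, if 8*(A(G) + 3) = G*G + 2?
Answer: 30543876/709 ≈ 43080.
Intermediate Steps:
T(N) = 7/(4*N) (T(N) = -(-7)/(4*N) = 7/(4*N))
A(G) = -11/4 + G²/8 (A(G) = -3 + (G*G + 2)/8 = -3 + (G² + 2)/8 = -3 + (2 + G²)/8 = -3 + (¼ + G²/8) = -11/4 + G²/8)
(A(92)/T(57) + 3942/(-1418)) + 8712 = ((-11/4 + (⅛)*92²)/(((7/4)/57)) + 3942/(-1418)) + 8712 = ((-11/4 + (⅛)*8464)/(((7/4)*(1/57))) + 3942*(-1/1418)) + 8712 = ((-11/4 + 1058)/(7/228) - 1971/709) + 8712 = ((4221/4)*(228/7) - 1971/709) + 8712 = (34371 - 1971/709) + 8712 = 24367068/709 + 8712 = 30543876/709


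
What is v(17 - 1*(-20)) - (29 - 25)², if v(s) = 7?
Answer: -9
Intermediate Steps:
v(17 - 1*(-20)) - (29 - 25)² = 7 - (29 - 25)² = 7 - 1*4² = 7 - 1*16 = 7 - 16 = -9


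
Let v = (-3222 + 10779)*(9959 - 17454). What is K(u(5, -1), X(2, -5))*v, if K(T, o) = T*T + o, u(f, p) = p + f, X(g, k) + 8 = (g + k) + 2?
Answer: -396478005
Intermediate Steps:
X(g, k) = -6 + g + k (X(g, k) = -8 + ((g + k) + 2) = -8 + (2 + g + k) = -6 + g + k)
u(f, p) = f + p
K(T, o) = o + T**2 (K(T, o) = T**2 + o = o + T**2)
v = -56639715 (v = 7557*(-7495) = -56639715)
K(u(5, -1), X(2, -5))*v = ((-6 + 2 - 5) + (5 - 1)**2)*(-56639715) = (-9 + 4**2)*(-56639715) = (-9 + 16)*(-56639715) = 7*(-56639715) = -396478005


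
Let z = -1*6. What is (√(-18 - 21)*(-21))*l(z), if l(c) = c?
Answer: 126*I*√39 ≈ 786.87*I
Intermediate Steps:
z = -6
(√(-18 - 21)*(-21))*l(z) = (√(-18 - 21)*(-21))*(-6) = (√(-39)*(-21))*(-6) = ((I*√39)*(-21))*(-6) = -21*I*√39*(-6) = 126*I*√39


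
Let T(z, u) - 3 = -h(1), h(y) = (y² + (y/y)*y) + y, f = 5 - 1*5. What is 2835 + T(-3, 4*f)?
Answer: 2835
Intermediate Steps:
f = 0 (f = 5 - 5 = 0)
h(y) = y² + 2*y (h(y) = (y² + 1*y) + y = (y² + y) + y = (y + y²) + y = y² + 2*y)
T(z, u) = 0 (T(z, u) = 3 - (2 + 1) = 3 - 3 = 0)
2835 + T(-3, 4*f) = 2835 + 0 = 2835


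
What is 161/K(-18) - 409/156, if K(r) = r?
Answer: -5413/468 ≈ -11.566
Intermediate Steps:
161/K(-18) - 409/156 = 161/(-18) - 409/156 = 161*(-1/18) - 409*1/156 = -161/18 - 409/156 = -5413/468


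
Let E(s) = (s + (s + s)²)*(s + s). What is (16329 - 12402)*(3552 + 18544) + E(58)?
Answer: 88338616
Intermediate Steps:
E(s) = 2*s*(s + 4*s²) (E(s) = (s + (2*s)²)*(2*s) = (s + 4*s²)*(2*s) = 2*s*(s + 4*s²))
(16329 - 12402)*(3552 + 18544) + E(58) = (16329 - 12402)*(3552 + 18544) + 58²*(2 + 8*58) = 3927*22096 + 3364*(2 + 464) = 86770992 + 3364*466 = 86770992 + 1567624 = 88338616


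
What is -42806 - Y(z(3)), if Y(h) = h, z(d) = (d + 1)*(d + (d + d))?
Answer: -42842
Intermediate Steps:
z(d) = 3*d*(1 + d) (z(d) = (1 + d)*(d + 2*d) = (1 + d)*(3*d) = 3*d*(1 + d))
-42806 - Y(z(3)) = -42806 - 3*3*(1 + 3) = -42806 - 3*3*4 = -42806 - 1*36 = -42806 - 36 = -42842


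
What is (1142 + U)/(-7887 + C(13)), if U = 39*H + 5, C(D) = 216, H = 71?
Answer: -3916/7671 ≈ -0.51049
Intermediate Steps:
U = 2774 (U = 39*71 + 5 = 2769 + 5 = 2774)
(1142 + U)/(-7887 + C(13)) = (1142 + 2774)/(-7887 + 216) = 3916/(-7671) = 3916*(-1/7671) = -3916/7671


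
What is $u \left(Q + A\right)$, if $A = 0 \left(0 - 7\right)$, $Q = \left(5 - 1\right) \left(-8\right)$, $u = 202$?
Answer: $-6464$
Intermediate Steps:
$Q = -32$ ($Q = 4 \left(-8\right) = -32$)
$A = 0$ ($A = 0 \left(-7\right) = 0$)
$u \left(Q + A\right) = 202 \left(-32 + 0\right) = 202 \left(-32\right) = -6464$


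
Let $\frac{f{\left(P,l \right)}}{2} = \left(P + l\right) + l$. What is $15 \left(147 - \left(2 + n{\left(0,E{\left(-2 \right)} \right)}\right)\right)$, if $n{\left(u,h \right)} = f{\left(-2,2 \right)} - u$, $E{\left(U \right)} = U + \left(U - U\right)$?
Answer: $2115$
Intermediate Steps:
$E{\left(U \right)} = U$ ($E{\left(U \right)} = U + 0 = U$)
$f{\left(P,l \right)} = 2 P + 4 l$ ($f{\left(P,l \right)} = 2 \left(\left(P + l\right) + l\right) = 2 \left(P + 2 l\right) = 2 P + 4 l$)
$n{\left(u,h \right)} = 4 - u$ ($n{\left(u,h \right)} = \left(2 \left(-2\right) + 4 \cdot 2\right) - u = \left(-4 + 8\right) - u = 4 - u$)
$15 \left(147 - \left(2 + n{\left(0,E{\left(-2 \right)} \right)}\right)\right) = 15 \left(147 - \left(6 + 0\right)\right) = 15 \left(147 - 6\right) = 15 \cdot 141 = 2115$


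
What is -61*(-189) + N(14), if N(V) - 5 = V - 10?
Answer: 11538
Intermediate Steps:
N(V) = -5 + V (N(V) = 5 + (V - 10) = 5 + (-10 + V) = -5 + V)
-61*(-189) + N(14) = -61*(-189) + (-5 + 14) = 11529 + 9 = 11538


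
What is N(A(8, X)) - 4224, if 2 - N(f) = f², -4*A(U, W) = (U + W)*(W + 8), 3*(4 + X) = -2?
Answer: -342607/81 ≈ -4229.7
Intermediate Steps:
X = -14/3 (X = -4 + (⅓)*(-2) = -4 - ⅔ = -14/3 ≈ -4.6667)
A(U, W) = -(8 + W)*(U + W)/4 (A(U, W) = -(U + W)*(W + 8)/4 = -(U + W)*(8 + W)/4 = -(8 + W)*(U + W)/4)
N(f) = 2 - f²
N(A(8, X)) - 4224 = (2 - (-2*8 - 2*(-14/3) - (-14/3)²/4 - ¼*8*(-14/3))²) - 4224 = (2 - (-16 + 28/3 - ¼*196/9 + 28/3)²) - 4224 = (2 - (-16 + 28/3 - 49/9 + 28/3)²) - 4224 = (2 - (-25/9)²) - 4224 = (2 - 1*625/81) - 4224 = (2 - 625/81) - 4224 = -463/81 - 4224 = -342607/81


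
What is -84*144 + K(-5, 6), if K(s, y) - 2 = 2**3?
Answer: -12086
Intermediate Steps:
K(s, y) = 10 (K(s, y) = 2 + 2**3 = 2 + 8 = 10)
-84*144 + K(-5, 6) = -84*144 + 10 = -12096 + 10 = -12086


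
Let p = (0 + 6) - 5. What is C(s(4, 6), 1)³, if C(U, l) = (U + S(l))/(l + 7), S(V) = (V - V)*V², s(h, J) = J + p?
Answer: 343/512 ≈ 0.66992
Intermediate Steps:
p = 1 (p = 6 - 5 = 1)
s(h, J) = 1 + J (s(h, J) = J + 1 = 1 + J)
S(V) = 0 (S(V) = 0*V² = 0)
C(U, l) = U/(7 + l) (C(U, l) = (U + 0)/(l + 7) = U/(7 + l))
C(s(4, 6), 1)³ = ((1 + 6)/(7 + 1))³ = (7/8)³ = 343/512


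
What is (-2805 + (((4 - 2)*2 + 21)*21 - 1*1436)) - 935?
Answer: -4651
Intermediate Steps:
(-2805 + (((4 - 2)*2 + 21)*21 - 1*1436)) - 935 = (-2805 + ((2*2 + 21)*21 - 1436)) - 935 = (-2805 + ((4 + 21)*21 - 1436)) - 935 = (-2805 + (25*21 - 1436)) - 935 = (-2805 + (525 - 1436)) - 935 = (-2805 - 911) - 935 = -3716 - 935 = -4651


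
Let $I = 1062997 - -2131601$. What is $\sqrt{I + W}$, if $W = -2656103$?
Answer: $\sqrt{538495} \approx 733.82$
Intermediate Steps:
$I = 3194598$ ($I = 1062997 + 2131601 = 3194598$)
$\sqrt{I + W} = \sqrt{3194598 - 2656103} = \sqrt{538495}$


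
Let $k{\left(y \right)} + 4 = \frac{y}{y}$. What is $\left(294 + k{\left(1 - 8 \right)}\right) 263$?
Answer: $76533$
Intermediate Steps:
$k{\left(y \right)} = -3$ ($k{\left(y \right)} = -4 + \frac{y}{y} = -4 + 1 = -3$)
$\left(294 + k{\left(1 - 8 \right)}\right) 263 = \left(294 - 3\right) 263 = 291 \cdot 263 = 76533$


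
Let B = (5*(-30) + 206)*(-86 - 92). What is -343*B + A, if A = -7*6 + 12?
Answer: 3418994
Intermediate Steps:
B = -9968 (B = (-150 + 206)*(-178) = 56*(-178) = -9968)
A = -30 (A = -42 + 12 = -30)
-343*B + A = -343*(-9968) - 30 = 3419024 - 30 = 3418994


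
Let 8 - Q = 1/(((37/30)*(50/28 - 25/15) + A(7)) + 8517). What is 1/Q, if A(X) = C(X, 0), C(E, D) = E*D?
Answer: 2146321/17170316 ≈ 0.12500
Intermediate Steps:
C(E, D) = D*E
A(X) = 0 (A(X) = 0*X = 0)
Q = 17170316/2146321 (Q = 8 - 1/(((37/30)*(50/28 - 25/15) + 0) + 8517) = 8 - 1/(((37*(1/30))*(50*(1/28) - 25*1/15) + 0) + 8517) = 8 - 1/((37*(25/14 - 5/3)/30 + 0) + 8517) = 8 - 1/(((37/30)*(5/42) + 0) + 8517) = 8 - 1/((37/252 + 0) + 8517) = 8 - 1/(37/252 + 8517) = 8 - 1/2146321/252 = 8 - 1*252/2146321 = 8 - 252/2146321 = 17170316/2146321 ≈ 7.9999)
1/Q = 1/(17170316/2146321) = 2146321/17170316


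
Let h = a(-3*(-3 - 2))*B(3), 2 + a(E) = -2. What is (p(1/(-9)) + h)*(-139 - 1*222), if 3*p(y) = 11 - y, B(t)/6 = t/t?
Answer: 197828/27 ≈ 7327.0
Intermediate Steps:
a(E) = -4 (a(E) = -2 - 2 = -4)
B(t) = 6 (B(t) = 6*(t/t) = 6*1 = 6)
p(y) = 11/3 - y/3 (p(y) = (11 - y)/3 = 11/3 - y/3)
h = -24 (h = -4*6 = -24)
(p(1/(-9)) + h)*(-139 - 1*222) = ((11/3 - 1/3/(-9)) - 24)*(-139 - 1*222) = ((11/3 - 1/3*(-1/9)) - 24)*(-139 - 222) = ((11/3 + 1/27) - 24)*(-361) = (100/27 - 24)*(-361) = -548/27*(-361) = 197828/27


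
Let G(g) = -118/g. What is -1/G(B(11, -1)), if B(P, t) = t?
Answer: -1/118 ≈ -0.0084746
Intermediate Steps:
-1/G(B(11, -1)) = -1/((-118/(-1))) = -1/((-118*(-1))) = -1/118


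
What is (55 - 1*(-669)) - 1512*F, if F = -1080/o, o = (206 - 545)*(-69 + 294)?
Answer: 396964/565 ≈ 702.59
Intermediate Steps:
o = -76275 (o = -339*225 = -76275)
F = 8/565 (F = -1080/(-76275) = -1080*(-1/76275) = 8/565 ≈ 0.014159)
(55 - 1*(-669)) - 1512*F = (55 - 1*(-669)) - 1512*8/565 = (55 + 669) - 12096/565 = 724 - 12096/565 = 396964/565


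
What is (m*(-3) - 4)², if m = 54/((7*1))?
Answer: 36100/49 ≈ 736.73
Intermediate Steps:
m = 54/7 ≈ 7.7143
(m*(-3) - 4)² = ((54/7)*(-3) - 4)² = (-162/7 - 4)² = (-190/7)² = 36100/49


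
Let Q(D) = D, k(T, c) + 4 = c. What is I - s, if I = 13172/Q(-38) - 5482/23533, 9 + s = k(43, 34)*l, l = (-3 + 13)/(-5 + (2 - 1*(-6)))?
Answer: -195781053/447127 ≈ -437.86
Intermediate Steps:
l = 10/3 (l = 10/(-5 + (2 + 6)) = 10/(-5 + 8) = 10/3 ≈ 3.3333)
k(T, c) = -4 + c
s = 91 (s = -9 + (-4 + 34)*(10/3) = -9 + 30*(10/3) = -9 + 100 = 91)
I = -155092496/447127 (I = 13172/(-38) - 5482/23533 = 13172*(-1/38) - 5482*1/23533 = -6586/19 - 5482/23533 = -155092496/447127 ≈ -346.86)
I - s = -155092496/447127 - 1*91 = -155092496/447127 - 91 = -195781053/447127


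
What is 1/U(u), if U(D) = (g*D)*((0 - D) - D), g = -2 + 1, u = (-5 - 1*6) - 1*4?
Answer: 1/450 ≈ 0.0022222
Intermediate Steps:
u = -15 (u = (-5 - 6) - 4 = -11 - 4 = -15)
g = -1
U(D) = 2*D² (U(D) = (-D)*((0 - D) - D) = (-D)*(-D - D) = (-D)*(-2*D) = 2*D²)
1/U(u) = 1/(2*(-15)²) = 1/(2*225) = 1/450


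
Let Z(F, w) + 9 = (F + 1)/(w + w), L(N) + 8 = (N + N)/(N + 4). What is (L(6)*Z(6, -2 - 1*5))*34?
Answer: 10982/5 ≈ 2196.4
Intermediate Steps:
L(N) = -8 + 2*N/(4 + N) (L(N) = -8 + (N + N)/(N + 4) = -8 + (2*N)/(4 + N) = -8 + 2*N/(4 + N))
Z(F, w) = -9 + (1 + F)/(2*w) (Z(F, w) = -9 + (F + 1)/(w + w) = -9 + (1 + F)/((2*w)) = -9 + (1 + F)*(1/(2*w)) = -9 + (1 + F)/(2*w))
(L(6)*Z(6, -2 - 1*5))*34 = ((2*(-16 - 3*6)/(4 + 6))*((1 + 6 - 18*(-2 - 1*5))/(2*(-2 - 1*5))))*34 = ((2*(-16 - 18)/10)*((1 + 6 - 18*(-2 - 5))/(2*(-2 - 5))))*34 = ((2*(1/10)*(-34))*((1/2)*(1 + 6 - 18*(-7))/(-7)))*34 = -17*(-1)*(1 + 6 + 126)/(5*7)*34 = -17*(-1)*133/(5*7)*34 = -34/5*(-19/2)*34 = (323/5)*34 = 10982/5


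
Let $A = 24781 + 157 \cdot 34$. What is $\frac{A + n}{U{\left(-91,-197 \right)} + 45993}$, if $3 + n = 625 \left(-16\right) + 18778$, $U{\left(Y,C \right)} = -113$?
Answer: $\frac{19447}{22940} \approx 0.84773$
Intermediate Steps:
$A = 30119$ ($A = 24781 + 5338 = 30119$)
$n = 8775$ ($n = -3 + \left(625 \left(-16\right) + 18778\right) = -3 + \left(-10000 + 18778\right) = -3 + 8778 = 8775$)
$\frac{A + n}{U{\left(-91,-197 \right)} + 45993} = \frac{30119 + 8775}{-113 + 45993} = \frac{38894}{45880} = 38894 \cdot \frac{1}{45880} = \frac{19447}{22940}$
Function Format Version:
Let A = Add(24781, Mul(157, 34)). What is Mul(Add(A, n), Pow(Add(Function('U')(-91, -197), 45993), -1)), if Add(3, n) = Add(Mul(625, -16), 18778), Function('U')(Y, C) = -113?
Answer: Rational(19447, 22940) ≈ 0.84773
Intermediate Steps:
A = 30119 (A = Add(24781, 5338) = 30119)
n = 8775 (n = Add(-3, Add(Mul(625, -16), 18778)) = Add(-3, Add(-10000, 18778)) = Add(-3, 8778) = 8775)
Mul(Add(A, n), Pow(Add(Function('U')(-91, -197), 45993), -1)) = Mul(Add(30119, 8775), Pow(Add(-113, 45993), -1)) = Mul(38894, Pow(45880, -1)) = Mul(38894, Rational(1, 45880)) = Rational(19447, 22940)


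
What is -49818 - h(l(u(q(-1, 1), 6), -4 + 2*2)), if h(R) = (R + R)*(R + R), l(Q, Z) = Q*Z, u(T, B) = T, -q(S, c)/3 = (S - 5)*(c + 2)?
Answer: -49818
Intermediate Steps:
q(S, c) = -3*(-5 + S)*(2 + c) (q(S, c) = -3*(S - 5)*(c + 2) = -3*(-5 + S)*(2 + c))
h(R) = 4*R**2 (h(R) = (2*R)*(2*R) = 4*R**2)
-49818 - h(l(u(q(-1, 1), 6), -4 + 2*2)) = -49818 - 4*((30 - 6*(-1) + 15*1 - 3*(-1)*1)*(-4 + 2*2))**2 = -49818 - 4*((30 + 6 + 15 + 3)*(-4 + 4))**2 = -49818 - 4*(54*0)**2 = -49818 - 4*0**2 = -49818 - 4*0 = -49818 - 1*0 = -49818 + 0 = -49818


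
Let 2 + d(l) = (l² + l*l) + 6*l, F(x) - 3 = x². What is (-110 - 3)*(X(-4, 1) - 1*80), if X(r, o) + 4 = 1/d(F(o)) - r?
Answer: 488047/54 ≈ 9037.9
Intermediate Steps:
F(x) = 3 + x²
d(l) = -2 + 2*l² + 6*l (d(l) = -2 + ((l² + l*l) + 6*l) = -2 + ((l² + l²) + 6*l) = -2 + (2*l² + 6*l) = -2 + 2*l² + 6*l)
X(r, o) = -4 + 1/(16 + 2*(3 + o²)² + 6*o²) - r (X(r, o) = -4 + (1/(-2 + 2*(3 + o²)² + 6*(3 + o²)) - r) = -4 + (1/(-2 + 2*(3 + o²)² + (18 + 6*o²)) - r) = -4 + (1/(16 + 2*(3 + o²)² + 6*o²) - r) = -4 + 1/(16 + 2*(3 + o²)² + 6*o²) - r)
(-110 - 3)*(X(-4, 1) - 1*80) = (-110 - 3)*((½ - (4 - 4)*(8 + (3 + 1²)² + 3*1²))/(8 + (3 + 1²)² + 3*1²) - 1*80) = -113*((½ - 1*0*(8 + (3 + 1)² + 3*1))/(8 + (3 + 1)² + 3*1) - 80) = -113*((½ - 1*0*(8 + 4² + 3))/(8 + 4² + 3) - 80) = -113*((½ - 1*0*(8 + 16 + 3))/(8 + 16 + 3) - 80) = -113*((½ - 1*0*27)/27 - 80) = -113*((½ + 0)/27 - 80) = -113*((1/27)*(½) - 80) = -113*(1/54 - 80) = -113*(-4319/54) = 488047/54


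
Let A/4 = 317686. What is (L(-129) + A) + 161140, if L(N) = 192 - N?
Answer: 1432205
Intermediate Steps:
A = 1270744 (A = 4*317686 = 1270744)
(L(-129) + A) + 161140 = ((192 - 1*(-129)) + 1270744) + 161140 = ((192 + 129) + 1270744) + 161140 = (321 + 1270744) + 161140 = 1271065 + 161140 = 1432205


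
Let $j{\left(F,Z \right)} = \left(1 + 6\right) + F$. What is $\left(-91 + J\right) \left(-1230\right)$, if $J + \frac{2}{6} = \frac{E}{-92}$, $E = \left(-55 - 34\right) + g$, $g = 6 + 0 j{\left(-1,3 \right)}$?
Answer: $\frac{5116595}{46} \approx 1.1123 \cdot 10^{5}$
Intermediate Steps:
$j{\left(F,Z \right)} = 7 + F$
$g = 6$ ($g = 6 + 0 \left(7 - 1\right) = 6 + 0 \cdot 6 = 6 + 0 = 6$)
$E = -83$ ($E = \left(-55 - 34\right) + 6 = -89 + 6 = -83$)
$J = \frac{157}{276}$ ($J = - \frac{1}{3} - \frac{83}{-92} = - \frac{1}{3} - - \frac{83}{92} = - \frac{1}{3} + \frac{83}{92} = \frac{157}{276} \approx 0.56884$)
$\left(-91 + J\right) \left(-1230\right) = \left(-91 + \frac{157}{276}\right) \left(-1230\right) = \left(- \frac{24959}{276}\right) \left(-1230\right) = \frac{5116595}{46}$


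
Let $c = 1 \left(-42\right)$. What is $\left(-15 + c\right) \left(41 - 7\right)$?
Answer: $-1938$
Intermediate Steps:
$c = -42$
$\left(-15 + c\right) \left(41 - 7\right) = \left(-15 - 42\right) \left(41 - 7\right) = - 57 \left(41 - 7\right) = \left(-57\right) 34 = -1938$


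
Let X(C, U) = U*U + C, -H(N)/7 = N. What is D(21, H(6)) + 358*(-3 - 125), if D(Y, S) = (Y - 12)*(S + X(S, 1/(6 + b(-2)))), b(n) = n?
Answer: -745271/16 ≈ -46579.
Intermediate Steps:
H(N) = -7*N
X(C, U) = C + U² (X(C, U) = U² + C = C + U²)
D(Y, S) = (-12 + Y)*(1/16 + 2*S) (D(Y, S) = (Y - 12)*(S + (S + (1/(6 - 2))²)) = (-12 + Y)*(S + (S + (1/4)²)) = (-12 + Y)*(S + (S + (¼)²)) = (-12 + Y)*(S + (S + 1/16)) = (-12 + Y)*(S + (1/16 + S)) = (-12 + Y)*(1/16 + 2*S))
D(21, H(6)) + 358*(-3 - 125) = (-¾ - (-168)*6 + (1/16)*21 + 2*(-7*6)*21) + 358*(-3 - 125) = (-¾ - 24*(-42) + 21/16 + 2*(-42)*21) + 358*(-128) = (-¾ + 1008 + 21/16 - 1764) - 45824 = -12087/16 - 45824 = -745271/16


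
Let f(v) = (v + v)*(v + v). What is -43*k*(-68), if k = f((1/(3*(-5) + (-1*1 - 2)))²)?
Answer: 731/6561 ≈ 0.11142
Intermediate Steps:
f(v) = 4*v² (f(v) = (2*v)*(2*v) = 4*v²)
k = 1/26244 (k = 4*((1/(3*(-5) + (-1*1 - 2)))²)² = 4*((1/(-15 + (-1 - 2)))²)² = 4*((1/(-15 - 3))²)² = 4*((1/(-18))²)² = 4*((-1/18)²)² = 4*(1/324)² = 4*(1/104976) = 1/26244 ≈ 3.8104e-5)
-43*k*(-68) = -43*1/26244*(-68) = -43/26244*(-68) = 731/6561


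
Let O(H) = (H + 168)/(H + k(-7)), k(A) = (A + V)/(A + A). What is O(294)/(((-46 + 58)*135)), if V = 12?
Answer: 539/554985 ≈ 0.00097120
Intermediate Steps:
k(A) = (12 + A)/(2*A) (k(A) = (A + 12)/(A + A) = (12 + A)/((2*A)) = (12 + A)*(1/(2*A)) = (12 + A)/(2*A))
O(H) = (168 + H)/(-5/14 + H) (O(H) = (H + 168)/(H + (½)*(12 - 7)/(-7)) = (168 + H)/(H + (½)*(-⅐)*5) = (168 + H)/(H - 5/14) = (168 + H)/(-5/14 + H))
O(294)/(((-46 + 58)*135)) = (14*(168 + 294)/(-5 + 14*294))/(((-46 + 58)*135)) = (14*462/(-5 + 4116))/((12*135)) = (14*462/4111)/1620 = (14*(1/4111)*462)*(1/1620) = (6468/4111)*(1/1620) = 539/554985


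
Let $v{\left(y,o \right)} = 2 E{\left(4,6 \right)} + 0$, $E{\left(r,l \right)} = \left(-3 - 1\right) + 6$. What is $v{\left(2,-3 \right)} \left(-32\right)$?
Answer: $-128$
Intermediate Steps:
$E{\left(r,l \right)} = 2$ ($E{\left(r,l \right)} = -4 + 6 = 2$)
$v{\left(y,o \right)} = 4$ ($v{\left(y,o \right)} = 2 \cdot 2 + 0 = 4 + 0 = 4$)
$v{\left(2,-3 \right)} \left(-32\right) = 4 \left(-32\right) = -128$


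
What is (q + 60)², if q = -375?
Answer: 99225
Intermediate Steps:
(q + 60)² = (-375 + 60)² = (-315)² = 99225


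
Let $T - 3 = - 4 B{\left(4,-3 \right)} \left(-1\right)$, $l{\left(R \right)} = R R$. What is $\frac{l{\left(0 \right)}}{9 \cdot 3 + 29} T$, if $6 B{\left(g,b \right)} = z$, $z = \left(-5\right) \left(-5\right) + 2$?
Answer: $0$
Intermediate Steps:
$l{\left(R \right)} = R^{2}$
$z = 27$ ($z = 25 + 2 = 27$)
$B{\left(g,b \right)} = \frac{9}{2}$ ($B{\left(g,b \right)} = \frac{1}{6} \cdot 27 = \frac{9}{2}$)
$T = 21$ ($T = 3 + \left(-4\right) \frac{9}{2} \left(-1\right) = 3 - -18 = 3 + 18 = 21$)
$\frac{l{\left(0 \right)}}{9 \cdot 3 + 29} T = \frac{0^{2}}{9 \cdot 3 + 29} \cdot 21 = \frac{0}{27 + 29} \cdot 21 = \frac{0}{56} \cdot 21 = 0 \cdot \frac{1}{56} \cdot 21 = 0 \cdot 21 = 0$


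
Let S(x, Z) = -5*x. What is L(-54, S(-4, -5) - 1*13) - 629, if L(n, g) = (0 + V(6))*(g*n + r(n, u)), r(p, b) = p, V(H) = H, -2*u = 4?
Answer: -3221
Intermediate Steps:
u = -2 (u = -½*4 = -2)
L(n, g) = 6*n + 6*g*n (L(n, g) = (0 + 6)*(g*n + n) = 6*(n + g*n) = 6*n + 6*g*n)
L(-54, S(-4, -5) - 1*13) - 629 = 6*(-54)*(1 + (-5*(-4) - 1*13)) - 629 = 6*(-54)*(1 + (20 - 13)) - 629 = 6*(-54)*(1 + 7) - 629 = 6*(-54)*8 - 629 = -2592 - 629 = -3221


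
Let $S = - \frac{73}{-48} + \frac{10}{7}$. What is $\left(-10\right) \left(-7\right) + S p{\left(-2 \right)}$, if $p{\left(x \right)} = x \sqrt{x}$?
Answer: $70 - \frac{991 i \sqrt{2}}{168} \approx 70.0 - 8.3422 i$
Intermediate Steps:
$p{\left(x \right)} = x^{\frac{3}{2}}$
$S = \frac{991}{336}$ ($S = \left(-73\right) \left(- \frac{1}{48}\right) + 10 \cdot \frac{1}{7} = \frac{73}{48} + \frac{10}{7} = \frac{991}{336} \approx 2.9494$)
$\left(-10\right) \left(-7\right) + S p{\left(-2 \right)} = \left(-10\right) \left(-7\right) + \frac{991 \left(-2\right)^{\frac{3}{2}}}{336} = 70 + \frac{991 \left(- 2 i \sqrt{2}\right)}{336} = 70 - \frac{991 i \sqrt{2}}{168}$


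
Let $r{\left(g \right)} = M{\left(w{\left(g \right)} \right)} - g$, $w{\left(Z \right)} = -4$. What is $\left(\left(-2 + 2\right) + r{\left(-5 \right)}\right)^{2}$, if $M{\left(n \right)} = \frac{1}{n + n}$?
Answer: $\frac{1521}{64} \approx 23.766$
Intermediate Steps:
$M{\left(n \right)} = \frac{1}{2 n}$
$r{\left(g \right)} = - \frac{1}{8} - g$ ($r{\left(g \right)} = \frac{1}{2 \left(-4\right)} - g = \frac{1}{2} \left(- \frac{1}{4}\right) - g = - \frac{1}{8} - g$)
$\left(\left(-2 + 2\right) + r{\left(-5 \right)}\right)^{2} = \left(\left(-2 + 2\right) - - \frac{39}{8}\right)^{2} = \left(0 + \left(- \frac{1}{8} + 5\right)\right)^{2} = \left(0 + \frac{39}{8}\right)^{2} = \left(\frac{39}{8}\right)^{2} = \frac{1521}{64}$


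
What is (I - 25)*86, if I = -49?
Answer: -6364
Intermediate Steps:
(I - 25)*86 = (-49 - 25)*86 = -74*86 = -6364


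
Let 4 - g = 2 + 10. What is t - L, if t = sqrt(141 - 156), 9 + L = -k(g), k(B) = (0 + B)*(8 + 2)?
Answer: -71 + I*sqrt(15) ≈ -71.0 + 3.873*I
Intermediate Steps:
g = -8 (g = 4 - (2 + 10) = 4 - 1*12 = 4 - 12 = -8)
k(B) = 10*B (k(B) = B*10 = 10*B)
L = 71 (L = -9 - 10*(-8) = -9 - 1*(-80) = -9 + 80 = 71)
t = I*sqrt(15) (t = sqrt(-15) = I*sqrt(15) ≈ 3.873*I)
t - L = I*sqrt(15) - 1*71 = I*sqrt(15) - 71 = -71 + I*sqrt(15)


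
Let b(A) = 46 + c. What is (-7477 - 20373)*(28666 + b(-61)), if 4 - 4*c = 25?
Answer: -1598965975/2 ≈ -7.9948e+8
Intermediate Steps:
c = -21/4 (c = 1 - ¼*25 = 1 - 25/4 = -21/4 ≈ -5.2500)
b(A) = 163/4 (b(A) = 46 - 21/4 = 163/4)
(-7477 - 20373)*(28666 + b(-61)) = (-7477 - 20373)*(28666 + 163/4) = -27850*114827/4 = -1598965975/2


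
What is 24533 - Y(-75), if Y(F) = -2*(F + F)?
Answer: 24233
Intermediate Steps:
Y(F) = -4*F
24533 - Y(-75) = 24533 - (-4)*(-75) = 24533 - 1*300 = 24533 - 300 = 24233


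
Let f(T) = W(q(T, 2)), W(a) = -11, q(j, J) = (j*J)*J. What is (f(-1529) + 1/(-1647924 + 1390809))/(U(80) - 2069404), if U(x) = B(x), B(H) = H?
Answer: 1414133/266027120130 ≈ 5.3157e-6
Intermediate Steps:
q(j, J) = j*J**2 (q(j, J) = (J*j)*J = j*J**2)
U(x) = x
f(T) = -11
(f(-1529) + 1/(-1647924 + 1390809))/(U(80) - 2069404) = (-11 + 1/(-1647924 + 1390809))/(80 - 2069404) = (-11 + 1/(-257115))/(-2069324) = (-11 - 1/257115)*(-1/2069324) = -2828266/257115*(-1/2069324) = 1414133/266027120130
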